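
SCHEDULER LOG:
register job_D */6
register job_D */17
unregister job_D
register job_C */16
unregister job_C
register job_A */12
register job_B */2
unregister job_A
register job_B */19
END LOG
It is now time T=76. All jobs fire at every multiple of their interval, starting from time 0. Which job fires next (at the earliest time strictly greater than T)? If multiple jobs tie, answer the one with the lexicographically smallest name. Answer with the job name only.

Op 1: register job_D */6 -> active={job_D:*/6}
Op 2: register job_D */17 -> active={job_D:*/17}
Op 3: unregister job_D -> active={}
Op 4: register job_C */16 -> active={job_C:*/16}
Op 5: unregister job_C -> active={}
Op 6: register job_A */12 -> active={job_A:*/12}
Op 7: register job_B */2 -> active={job_A:*/12, job_B:*/2}
Op 8: unregister job_A -> active={job_B:*/2}
Op 9: register job_B */19 -> active={job_B:*/19}
  job_B: interval 19, next fire after T=76 is 95
Earliest = 95, winner (lex tiebreak) = job_B

Answer: job_B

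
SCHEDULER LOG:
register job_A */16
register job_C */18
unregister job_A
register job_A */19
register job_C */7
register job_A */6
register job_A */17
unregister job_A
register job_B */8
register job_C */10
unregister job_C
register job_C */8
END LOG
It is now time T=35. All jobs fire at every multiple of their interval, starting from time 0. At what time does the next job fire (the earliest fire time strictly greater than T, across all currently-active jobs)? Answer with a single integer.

Answer: 40

Derivation:
Op 1: register job_A */16 -> active={job_A:*/16}
Op 2: register job_C */18 -> active={job_A:*/16, job_C:*/18}
Op 3: unregister job_A -> active={job_C:*/18}
Op 4: register job_A */19 -> active={job_A:*/19, job_C:*/18}
Op 5: register job_C */7 -> active={job_A:*/19, job_C:*/7}
Op 6: register job_A */6 -> active={job_A:*/6, job_C:*/7}
Op 7: register job_A */17 -> active={job_A:*/17, job_C:*/7}
Op 8: unregister job_A -> active={job_C:*/7}
Op 9: register job_B */8 -> active={job_B:*/8, job_C:*/7}
Op 10: register job_C */10 -> active={job_B:*/8, job_C:*/10}
Op 11: unregister job_C -> active={job_B:*/8}
Op 12: register job_C */8 -> active={job_B:*/8, job_C:*/8}
  job_B: interval 8, next fire after T=35 is 40
  job_C: interval 8, next fire after T=35 is 40
Earliest fire time = 40 (job job_B)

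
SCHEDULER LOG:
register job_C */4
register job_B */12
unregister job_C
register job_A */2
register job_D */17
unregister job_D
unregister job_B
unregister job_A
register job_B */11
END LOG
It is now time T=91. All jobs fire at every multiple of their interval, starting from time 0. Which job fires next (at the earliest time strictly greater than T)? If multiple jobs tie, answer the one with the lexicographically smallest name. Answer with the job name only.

Op 1: register job_C */4 -> active={job_C:*/4}
Op 2: register job_B */12 -> active={job_B:*/12, job_C:*/4}
Op 3: unregister job_C -> active={job_B:*/12}
Op 4: register job_A */2 -> active={job_A:*/2, job_B:*/12}
Op 5: register job_D */17 -> active={job_A:*/2, job_B:*/12, job_D:*/17}
Op 6: unregister job_D -> active={job_A:*/2, job_B:*/12}
Op 7: unregister job_B -> active={job_A:*/2}
Op 8: unregister job_A -> active={}
Op 9: register job_B */11 -> active={job_B:*/11}
  job_B: interval 11, next fire after T=91 is 99
Earliest = 99, winner (lex tiebreak) = job_B

Answer: job_B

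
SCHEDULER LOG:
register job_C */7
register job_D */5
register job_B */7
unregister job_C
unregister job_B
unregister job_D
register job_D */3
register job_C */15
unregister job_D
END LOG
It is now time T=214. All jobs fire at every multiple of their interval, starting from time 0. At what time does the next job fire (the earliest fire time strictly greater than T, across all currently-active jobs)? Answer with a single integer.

Answer: 225

Derivation:
Op 1: register job_C */7 -> active={job_C:*/7}
Op 2: register job_D */5 -> active={job_C:*/7, job_D:*/5}
Op 3: register job_B */7 -> active={job_B:*/7, job_C:*/7, job_D:*/5}
Op 4: unregister job_C -> active={job_B:*/7, job_D:*/5}
Op 5: unregister job_B -> active={job_D:*/5}
Op 6: unregister job_D -> active={}
Op 7: register job_D */3 -> active={job_D:*/3}
Op 8: register job_C */15 -> active={job_C:*/15, job_D:*/3}
Op 9: unregister job_D -> active={job_C:*/15}
  job_C: interval 15, next fire after T=214 is 225
Earliest fire time = 225 (job job_C)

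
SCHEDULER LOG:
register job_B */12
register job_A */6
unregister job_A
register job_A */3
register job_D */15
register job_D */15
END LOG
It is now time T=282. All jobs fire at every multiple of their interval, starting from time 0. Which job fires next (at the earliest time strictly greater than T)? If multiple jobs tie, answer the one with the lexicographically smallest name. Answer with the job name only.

Answer: job_A

Derivation:
Op 1: register job_B */12 -> active={job_B:*/12}
Op 2: register job_A */6 -> active={job_A:*/6, job_B:*/12}
Op 3: unregister job_A -> active={job_B:*/12}
Op 4: register job_A */3 -> active={job_A:*/3, job_B:*/12}
Op 5: register job_D */15 -> active={job_A:*/3, job_B:*/12, job_D:*/15}
Op 6: register job_D */15 -> active={job_A:*/3, job_B:*/12, job_D:*/15}
  job_A: interval 3, next fire after T=282 is 285
  job_B: interval 12, next fire after T=282 is 288
  job_D: interval 15, next fire after T=282 is 285
Earliest = 285, winner (lex tiebreak) = job_A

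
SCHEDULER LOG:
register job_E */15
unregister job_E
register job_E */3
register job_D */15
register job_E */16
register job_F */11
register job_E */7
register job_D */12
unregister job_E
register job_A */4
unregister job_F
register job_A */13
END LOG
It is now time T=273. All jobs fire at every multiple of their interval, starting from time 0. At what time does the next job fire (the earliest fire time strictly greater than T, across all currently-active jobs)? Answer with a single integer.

Op 1: register job_E */15 -> active={job_E:*/15}
Op 2: unregister job_E -> active={}
Op 3: register job_E */3 -> active={job_E:*/3}
Op 4: register job_D */15 -> active={job_D:*/15, job_E:*/3}
Op 5: register job_E */16 -> active={job_D:*/15, job_E:*/16}
Op 6: register job_F */11 -> active={job_D:*/15, job_E:*/16, job_F:*/11}
Op 7: register job_E */7 -> active={job_D:*/15, job_E:*/7, job_F:*/11}
Op 8: register job_D */12 -> active={job_D:*/12, job_E:*/7, job_F:*/11}
Op 9: unregister job_E -> active={job_D:*/12, job_F:*/11}
Op 10: register job_A */4 -> active={job_A:*/4, job_D:*/12, job_F:*/11}
Op 11: unregister job_F -> active={job_A:*/4, job_D:*/12}
Op 12: register job_A */13 -> active={job_A:*/13, job_D:*/12}
  job_A: interval 13, next fire after T=273 is 286
  job_D: interval 12, next fire after T=273 is 276
Earliest fire time = 276 (job job_D)

Answer: 276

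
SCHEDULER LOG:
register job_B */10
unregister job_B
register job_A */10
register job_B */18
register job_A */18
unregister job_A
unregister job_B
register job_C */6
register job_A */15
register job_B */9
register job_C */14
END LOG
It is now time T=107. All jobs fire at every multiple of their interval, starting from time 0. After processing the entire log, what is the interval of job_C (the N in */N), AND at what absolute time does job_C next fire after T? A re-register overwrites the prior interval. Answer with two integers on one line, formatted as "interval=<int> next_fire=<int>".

Op 1: register job_B */10 -> active={job_B:*/10}
Op 2: unregister job_B -> active={}
Op 3: register job_A */10 -> active={job_A:*/10}
Op 4: register job_B */18 -> active={job_A:*/10, job_B:*/18}
Op 5: register job_A */18 -> active={job_A:*/18, job_B:*/18}
Op 6: unregister job_A -> active={job_B:*/18}
Op 7: unregister job_B -> active={}
Op 8: register job_C */6 -> active={job_C:*/6}
Op 9: register job_A */15 -> active={job_A:*/15, job_C:*/6}
Op 10: register job_B */9 -> active={job_A:*/15, job_B:*/9, job_C:*/6}
Op 11: register job_C */14 -> active={job_A:*/15, job_B:*/9, job_C:*/14}
Final interval of job_C = 14
Next fire of job_C after T=107: (107//14+1)*14 = 112

Answer: interval=14 next_fire=112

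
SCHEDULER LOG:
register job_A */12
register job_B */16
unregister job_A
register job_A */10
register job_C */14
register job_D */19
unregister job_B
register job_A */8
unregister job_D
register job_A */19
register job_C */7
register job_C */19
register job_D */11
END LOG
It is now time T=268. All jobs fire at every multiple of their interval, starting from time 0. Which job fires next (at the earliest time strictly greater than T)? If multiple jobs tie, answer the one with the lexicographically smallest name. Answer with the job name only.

Answer: job_D

Derivation:
Op 1: register job_A */12 -> active={job_A:*/12}
Op 2: register job_B */16 -> active={job_A:*/12, job_B:*/16}
Op 3: unregister job_A -> active={job_B:*/16}
Op 4: register job_A */10 -> active={job_A:*/10, job_B:*/16}
Op 5: register job_C */14 -> active={job_A:*/10, job_B:*/16, job_C:*/14}
Op 6: register job_D */19 -> active={job_A:*/10, job_B:*/16, job_C:*/14, job_D:*/19}
Op 7: unregister job_B -> active={job_A:*/10, job_C:*/14, job_D:*/19}
Op 8: register job_A */8 -> active={job_A:*/8, job_C:*/14, job_D:*/19}
Op 9: unregister job_D -> active={job_A:*/8, job_C:*/14}
Op 10: register job_A */19 -> active={job_A:*/19, job_C:*/14}
Op 11: register job_C */7 -> active={job_A:*/19, job_C:*/7}
Op 12: register job_C */19 -> active={job_A:*/19, job_C:*/19}
Op 13: register job_D */11 -> active={job_A:*/19, job_C:*/19, job_D:*/11}
  job_A: interval 19, next fire after T=268 is 285
  job_C: interval 19, next fire after T=268 is 285
  job_D: interval 11, next fire after T=268 is 275
Earliest = 275, winner (lex tiebreak) = job_D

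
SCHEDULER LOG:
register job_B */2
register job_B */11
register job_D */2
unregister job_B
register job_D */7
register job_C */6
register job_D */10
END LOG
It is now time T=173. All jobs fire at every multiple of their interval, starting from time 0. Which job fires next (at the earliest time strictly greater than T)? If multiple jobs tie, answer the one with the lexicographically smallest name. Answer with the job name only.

Answer: job_C

Derivation:
Op 1: register job_B */2 -> active={job_B:*/2}
Op 2: register job_B */11 -> active={job_B:*/11}
Op 3: register job_D */2 -> active={job_B:*/11, job_D:*/2}
Op 4: unregister job_B -> active={job_D:*/2}
Op 5: register job_D */7 -> active={job_D:*/7}
Op 6: register job_C */6 -> active={job_C:*/6, job_D:*/7}
Op 7: register job_D */10 -> active={job_C:*/6, job_D:*/10}
  job_C: interval 6, next fire after T=173 is 174
  job_D: interval 10, next fire after T=173 is 180
Earliest = 174, winner (lex tiebreak) = job_C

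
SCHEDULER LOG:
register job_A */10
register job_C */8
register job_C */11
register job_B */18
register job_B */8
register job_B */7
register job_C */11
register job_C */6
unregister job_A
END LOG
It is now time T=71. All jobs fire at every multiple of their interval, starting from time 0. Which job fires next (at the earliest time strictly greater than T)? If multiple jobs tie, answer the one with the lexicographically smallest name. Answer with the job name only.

Op 1: register job_A */10 -> active={job_A:*/10}
Op 2: register job_C */8 -> active={job_A:*/10, job_C:*/8}
Op 3: register job_C */11 -> active={job_A:*/10, job_C:*/11}
Op 4: register job_B */18 -> active={job_A:*/10, job_B:*/18, job_C:*/11}
Op 5: register job_B */8 -> active={job_A:*/10, job_B:*/8, job_C:*/11}
Op 6: register job_B */7 -> active={job_A:*/10, job_B:*/7, job_C:*/11}
Op 7: register job_C */11 -> active={job_A:*/10, job_B:*/7, job_C:*/11}
Op 8: register job_C */6 -> active={job_A:*/10, job_B:*/7, job_C:*/6}
Op 9: unregister job_A -> active={job_B:*/7, job_C:*/6}
  job_B: interval 7, next fire after T=71 is 77
  job_C: interval 6, next fire after T=71 is 72
Earliest = 72, winner (lex tiebreak) = job_C

Answer: job_C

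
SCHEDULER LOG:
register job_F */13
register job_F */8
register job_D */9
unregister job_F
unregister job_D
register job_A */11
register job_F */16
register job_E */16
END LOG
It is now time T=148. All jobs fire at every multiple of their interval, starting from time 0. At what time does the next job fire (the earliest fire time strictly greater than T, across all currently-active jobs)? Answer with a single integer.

Op 1: register job_F */13 -> active={job_F:*/13}
Op 2: register job_F */8 -> active={job_F:*/8}
Op 3: register job_D */9 -> active={job_D:*/9, job_F:*/8}
Op 4: unregister job_F -> active={job_D:*/9}
Op 5: unregister job_D -> active={}
Op 6: register job_A */11 -> active={job_A:*/11}
Op 7: register job_F */16 -> active={job_A:*/11, job_F:*/16}
Op 8: register job_E */16 -> active={job_A:*/11, job_E:*/16, job_F:*/16}
  job_A: interval 11, next fire after T=148 is 154
  job_E: interval 16, next fire after T=148 is 160
  job_F: interval 16, next fire after T=148 is 160
Earliest fire time = 154 (job job_A)

Answer: 154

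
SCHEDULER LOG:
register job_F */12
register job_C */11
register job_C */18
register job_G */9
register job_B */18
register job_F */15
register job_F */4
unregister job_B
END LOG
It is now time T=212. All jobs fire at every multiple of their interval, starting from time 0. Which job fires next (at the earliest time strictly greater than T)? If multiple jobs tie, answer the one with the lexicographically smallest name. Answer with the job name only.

Op 1: register job_F */12 -> active={job_F:*/12}
Op 2: register job_C */11 -> active={job_C:*/11, job_F:*/12}
Op 3: register job_C */18 -> active={job_C:*/18, job_F:*/12}
Op 4: register job_G */9 -> active={job_C:*/18, job_F:*/12, job_G:*/9}
Op 5: register job_B */18 -> active={job_B:*/18, job_C:*/18, job_F:*/12, job_G:*/9}
Op 6: register job_F */15 -> active={job_B:*/18, job_C:*/18, job_F:*/15, job_G:*/9}
Op 7: register job_F */4 -> active={job_B:*/18, job_C:*/18, job_F:*/4, job_G:*/9}
Op 8: unregister job_B -> active={job_C:*/18, job_F:*/4, job_G:*/9}
  job_C: interval 18, next fire after T=212 is 216
  job_F: interval 4, next fire after T=212 is 216
  job_G: interval 9, next fire after T=212 is 216
Earliest = 216, winner (lex tiebreak) = job_C

Answer: job_C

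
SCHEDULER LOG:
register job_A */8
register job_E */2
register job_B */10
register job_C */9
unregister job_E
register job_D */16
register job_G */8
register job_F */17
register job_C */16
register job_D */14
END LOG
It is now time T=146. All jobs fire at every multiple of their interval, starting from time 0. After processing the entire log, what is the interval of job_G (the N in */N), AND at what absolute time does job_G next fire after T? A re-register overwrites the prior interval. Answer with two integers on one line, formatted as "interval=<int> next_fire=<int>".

Op 1: register job_A */8 -> active={job_A:*/8}
Op 2: register job_E */2 -> active={job_A:*/8, job_E:*/2}
Op 3: register job_B */10 -> active={job_A:*/8, job_B:*/10, job_E:*/2}
Op 4: register job_C */9 -> active={job_A:*/8, job_B:*/10, job_C:*/9, job_E:*/2}
Op 5: unregister job_E -> active={job_A:*/8, job_B:*/10, job_C:*/9}
Op 6: register job_D */16 -> active={job_A:*/8, job_B:*/10, job_C:*/9, job_D:*/16}
Op 7: register job_G */8 -> active={job_A:*/8, job_B:*/10, job_C:*/9, job_D:*/16, job_G:*/8}
Op 8: register job_F */17 -> active={job_A:*/8, job_B:*/10, job_C:*/9, job_D:*/16, job_F:*/17, job_G:*/8}
Op 9: register job_C */16 -> active={job_A:*/8, job_B:*/10, job_C:*/16, job_D:*/16, job_F:*/17, job_G:*/8}
Op 10: register job_D */14 -> active={job_A:*/8, job_B:*/10, job_C:*/16, job_D:*/14, job_F:*/17, job_G:*/8}
Final interval of job_G = 8
Next fire of job_G after T=146: (146//8+1)*8 = 152

Answer: interval=8 next_fire=152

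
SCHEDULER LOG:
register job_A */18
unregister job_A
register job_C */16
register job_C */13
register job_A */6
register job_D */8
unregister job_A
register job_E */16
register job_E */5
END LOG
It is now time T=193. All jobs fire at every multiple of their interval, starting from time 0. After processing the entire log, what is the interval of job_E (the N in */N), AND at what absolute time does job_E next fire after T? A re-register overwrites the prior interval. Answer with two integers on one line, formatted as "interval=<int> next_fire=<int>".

Op 1: register job_A */18 -> active={job_A:*/18}
Op 2: unregister job_A -> active={}
Op 3: register job_C */16 -> active={job_C:*/16}
Op 4: register job_C */13 -> active={job_C:*/13}
Op 5: register job_A */6 -> active={job_A:*/6, job_C:*/13}
Op 6: register job_D */8 -> active={job_A:*/6, job_C:*/13, job_D:*/8}
Op 7: unregister job_A -> active={job_C:*/13, job_D:*/8}
Op 8: register job_E */16 -> active={job_C:*/13, job_D:*/8, job_E:*/16}
Op 9: register job_E */5 -> active={job_C:*/13, job_D:*/8, job_E:*/5}
Final interval of job_E = 5
Next fire of job_E after T=193: (193//5+1)*5 = 195

Answer: interval=5 next_fire=195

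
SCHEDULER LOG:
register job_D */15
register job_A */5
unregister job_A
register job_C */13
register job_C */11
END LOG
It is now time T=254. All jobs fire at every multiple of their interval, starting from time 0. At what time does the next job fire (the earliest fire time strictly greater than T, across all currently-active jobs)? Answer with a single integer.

Op 1: register job_D */15 -> active={job_D:*/15}
Op 2: register job_A */5 -> active={job_A:*/5, job_D:*/15}
Op 3: unregister job_A -> active={job_D:*/15}
Op 4: register job_C */13 -> active={job_C:*/13, job_D:*/15}
Op 5: register job_C */11 -> active={job_C:*/11, job_D:*/15}
  job_C: interval 11, next fire after T=254 is 264
  job_D: interval 15, next fire after T=254 is 255
Earliest fire time = 255 (job job_D)

Answer: 255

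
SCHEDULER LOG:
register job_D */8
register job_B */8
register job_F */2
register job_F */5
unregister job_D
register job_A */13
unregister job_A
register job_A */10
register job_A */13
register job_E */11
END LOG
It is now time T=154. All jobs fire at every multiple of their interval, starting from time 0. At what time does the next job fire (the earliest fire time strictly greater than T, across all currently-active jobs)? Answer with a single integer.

Answer: 155

Derivation:
Op 1: register job_D */8 -> active={job_D:*/8}
Op 2: register job_B */8 -> active={job_B:*/8, job_D:*/8}
Op 3: register job_F */2 -> active={job_B:*/8, job_D:*/8, job_F:*/2}
Op 4: register job_F */5 -> active={job_B:*/8, job_D:*/8, job_F:*/5}
Op 5: unregister job_D -> active={job_B:*/8, job_F:*/5}
Op 6: register job_A */13 -> active={job_A:*/13, job_B:*/8, job_F:*/5}
Op 7: unregister job_A -> active={job_B:*/8, job_F:*/5}
Op 8: register job_A */10 -> active={job_A:*/10, job_B:*/8, job_F:*/5}
Op 9: register job_A */13 -> active={job_A:*/13, job_B:*/8, job_F:*/5}
Op 10: register job_E */11 -> active={job_A:*/13, job_B:*/8, job_E:*/11, job_F:*/5}
  job_A: interval 13, next fire after T=154 is 156
  job_B: interval 8, next fire after T=154 is 160
  job_E: interval 11, next fire after T=154 is 165
  job_F: interval 5, next fire after T=154 is 155
Earliest fire time = 155 (job job_F)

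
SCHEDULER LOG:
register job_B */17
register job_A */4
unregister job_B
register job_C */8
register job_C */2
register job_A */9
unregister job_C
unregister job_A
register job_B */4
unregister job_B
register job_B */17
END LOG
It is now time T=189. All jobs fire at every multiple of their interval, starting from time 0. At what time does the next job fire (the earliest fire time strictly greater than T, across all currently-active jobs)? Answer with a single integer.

Answer: 204

Derivation:
Op 1: register job_B */17 -> active={job_B:*/17}
Op 2: register job_A */4 -> active={job_A:*/4, job_B:*/17}
Op 3: unregister job_B -> active={job_A:*/4}
Op 4: register job_C */8 -> active={job_A:*/4, job_C:*/8}
Op 5: register job_C */2 -> active={job_A:*/4, job_C:*/2}
Op 6: register job_A */9 -> active={job_A:*/9, job_C:*/2}
Op 7: unregister job_C -> active={job_A:*/9}
Op 8: unregister job_A -> active={}
Op 9: register job_B */4 -> active={job_B:*/4}
Op 10: unregister job_B -> active={}
Op 11: register job_B */17 -> active={job_B:*/17}
  job_B: interval 17, next fire after T=189 is 204
Earliest fire time = 204 (job job_B)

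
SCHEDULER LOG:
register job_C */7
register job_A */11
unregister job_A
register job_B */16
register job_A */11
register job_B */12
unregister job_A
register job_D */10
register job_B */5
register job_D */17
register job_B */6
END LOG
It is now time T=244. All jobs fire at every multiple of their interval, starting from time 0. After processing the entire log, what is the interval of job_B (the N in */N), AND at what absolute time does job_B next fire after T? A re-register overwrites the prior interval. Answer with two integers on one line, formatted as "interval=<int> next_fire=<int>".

Answer: interval=6 next_fire=246

Derivation:
Op 1: register job_C */7 -> active={job_C:*/7}
Op 2: register job_A */11 -> active={job_A:*/11, job_C:*/7}
Op 3: unregister job_A -> active={job_C:*/7}
Op 4: register job_B */16 -> active={job_B:*/16, job_C:*/7}
Op 5: register job_A */11 -> active={job_A:*/11, job_B:*/16, job_C:*/7}
Op 6: register job_B */12 -> active={job_A:*/11, job_B:*/12, job_C:*/7}
Op 7: unregister job_A -> active={job_B:*/12, job_C:*/7}
Op 8: register job_D */10 -> active={job_B:*/12, job_C:*/7, job_D:*/10}
Op 9: register job_B */5 -> active={job_B:*/5, job_C:*/7, job_D:*/10}
Op 10: register job_D */17 -> active={job_B:*/5, job_C:*/7, job_D:*/17}
Op 11: register job_B */6 -> active={job_B:*/6, job_C:*/7, job_D:*/17}
Final interval of job_B = 6
Next fire of job_B after T=244: (244//6+1)*6 = 246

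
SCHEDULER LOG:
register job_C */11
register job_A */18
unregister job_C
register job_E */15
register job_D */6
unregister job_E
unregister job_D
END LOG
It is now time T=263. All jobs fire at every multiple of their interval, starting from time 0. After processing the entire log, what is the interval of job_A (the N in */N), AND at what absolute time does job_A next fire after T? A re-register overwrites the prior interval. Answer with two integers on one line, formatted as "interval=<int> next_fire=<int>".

Answer: interval=18 next_fire=270

Derivation:
Op 1: register job_C */11 -> active={job_C:*/11}
Op 2: register job_A */18 -> active={job_A:*/18, job_C:*/11}
Op 3: unregister job_C -> active={job_A:*/18}
Op 4: register job_E */15 -> active={job_A:*/18, job_E:*/15}
Op 5: register job_D */6 -> active={job_A:*/18, job_D:*/6, job_E:*/15}
Op 6: unregister job_E -> active={job_A:*/18, job_D:*/6}
Op 7: unregister job_D -> active={job_A:*/18}
Final interval of job_A = 18
Next fire of job_A after T=263: (263//18+1)*18 = 270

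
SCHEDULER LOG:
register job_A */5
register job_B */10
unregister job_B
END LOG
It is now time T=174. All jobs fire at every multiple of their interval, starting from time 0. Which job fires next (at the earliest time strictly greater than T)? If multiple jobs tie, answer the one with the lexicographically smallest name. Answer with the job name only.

Answer: job_A

Derivation:
Op 1: register job_A */5 -> active={job_A:*/5}
Op 2: register job_B */10 -> active={job_A:*/5, job_B:*/10}
Op 3: unregister job_B -> active={job_A:*/5}
  job_A: interval 5, next fire after T=174 is 175
Earliest = 175, winner (lex tiebreak) = job_A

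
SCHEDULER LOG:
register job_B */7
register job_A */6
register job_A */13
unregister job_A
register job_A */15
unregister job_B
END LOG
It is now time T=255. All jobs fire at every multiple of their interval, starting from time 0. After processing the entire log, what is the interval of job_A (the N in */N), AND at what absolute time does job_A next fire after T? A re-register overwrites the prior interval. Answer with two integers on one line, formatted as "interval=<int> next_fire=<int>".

Op 1: register job_B */7 -> active={job_B:*/7}
Op 2: register job_A */6 -> active={job_A:*/6, job_B:*/7}
Op 3: register job_A */13 -> active={job_A:*/13, job_B:*/7}
Op 4: unregister job_A -> active={job_B:*/7}
Op 5: register job_A */15 -> active={job_A:*/15, job_B:*/7}
Op 6: unregister job_B -> active={job_A:*/15}
Final interval of job_A = 15
Next fire of job_A after T=255: (255//15+1)*15 = 270

Answer: interval=15 next_fire=270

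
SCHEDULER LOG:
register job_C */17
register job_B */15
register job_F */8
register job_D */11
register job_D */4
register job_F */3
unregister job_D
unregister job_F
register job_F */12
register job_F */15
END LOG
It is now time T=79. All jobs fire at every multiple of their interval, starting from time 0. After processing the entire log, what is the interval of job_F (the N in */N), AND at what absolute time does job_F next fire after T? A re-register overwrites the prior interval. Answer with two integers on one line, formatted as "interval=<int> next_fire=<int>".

Op 1: register job_C */17 -> active={job_C:*/17}
Op 2: register job_B */15 -> active={job_B:*/15, job_C:*/17}
Op 3: register job_F */8 -> active={job_B:*/15, job_C:*/17, job_F:*/8}
Op 4: register job_D */11 -> active={job_B:*/15, job_C:*/17, job_D:*/11, job_F:*/8}
Op 5: register job_D */4 -> active={job_B:*/15, job_C:*/17, job_D:*/4, job_F:*/8}
Op 6: register job_F */3 -> active={job_B:*/15, job_C:*/17, job_D:*/4, job_F:*/3}
Op 7: unregister job_D -> active={job_B:*/15, job_C:*/17, job_F:*/3}
Op 8: unregister job_F -> active={job_B:*/15, job_C:*/17}
Op 9: register job_F */12 -> active={job_B:*/15, job_C:*/17, job_F:*/12}
Op 10: register job_F */15 -> active={job_B:*/15, job_C:*/17, job_F:*/15}
Final interval of job_F = 15
Next fire of job_F after T=79: (79//15+1)*15 = 90

Answer: interval=15 next_fire=90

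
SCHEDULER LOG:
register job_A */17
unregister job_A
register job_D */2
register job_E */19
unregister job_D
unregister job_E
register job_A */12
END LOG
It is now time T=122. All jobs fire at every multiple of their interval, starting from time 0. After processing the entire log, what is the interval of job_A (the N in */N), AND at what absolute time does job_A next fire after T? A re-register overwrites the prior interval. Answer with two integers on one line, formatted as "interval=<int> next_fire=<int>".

Answer: interval=12 next_fire=132

Derivation:
Op 1: register job_A */17 -> active={job_A:*/17}
Op 2: unregister job_A -> active={}
Op 3: register job_D */2 -> active={job_D:*/2}
Op 4: register job_E */19 -> active={job_D:*/2, job_E:*/19}
Op 5: unregister job_D -> active={job_E:*/19}
Op 6: unregister job_E -> active={}
Op 7: register job_A */12 -> active={job_A:*/12}
Final interval of job_A = 12
Next fire of job_A after T=122: (122//12+1)*12 = 132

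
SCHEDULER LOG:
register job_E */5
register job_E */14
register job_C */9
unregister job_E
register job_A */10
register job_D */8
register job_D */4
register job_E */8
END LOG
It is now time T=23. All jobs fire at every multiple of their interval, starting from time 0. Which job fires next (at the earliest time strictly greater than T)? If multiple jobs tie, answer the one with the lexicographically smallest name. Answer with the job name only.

Answer: job_D

Derivation:
Op 1: register job_E */5 -> active={job_E:*/5}
Op 2: register job_E */14 -> active={job_E:*/14}
Op 3: register job_C */9 -> active={job_C:*/9, job_E:*/14}
Op 4: unregister job_E -> active={job_C:*/9}
Op 5: register job_A */10 -> active={job_A:*/10, job_C:*/9}
Op 6: register job_D */8 -> active={job_A:*/10, job_C:*/9, job_D:*/8}
Op 7: register job_D */4 -> active={job_A:*/10, job_C:*/9, job_D:*/4}
Op 8: register job_E */8 -> active={job_A:*/10, job_C:*/9, job_D:*/4, job_E:*/8}
  job_A: interval 10, next fire after T=23 is 30
  job_C: interval 9, next fire after T=23 is 27
  job_D: interval 4, next fire after T=23 is 24
  job_E: interval 8, next fire after T=23 is 24
Earliest = 24, winner (lex tiebreak) = job_D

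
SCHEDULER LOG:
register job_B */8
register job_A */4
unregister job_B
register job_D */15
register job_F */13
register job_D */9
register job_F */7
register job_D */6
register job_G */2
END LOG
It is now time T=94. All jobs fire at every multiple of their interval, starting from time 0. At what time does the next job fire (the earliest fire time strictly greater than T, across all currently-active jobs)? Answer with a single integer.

Answer: 96

Derivation:
Op 1: register job_B */8 -> active={job_B:*/8}
Op 2: register job_A */4 -> active={job_A:*/4, job_B:*/8}
Op 3: unregister job_B -> active={job_A:*/4}
Op 4: register job_D */15 -> active={job_A:*/4, job_D:*/15}
Op 5: register job_F */13 -> active={job_A:*/4, job_D:*/15, job_F:*/13}
Op 6: register job_D */9 -> active={job_A:*/4, job_D:*/9, job_F:*/13}
Op 7: register job_F */7 -> active={job_A:*/4, job_D:*/9, job_F:*/7}
Op 8: register job_D */6 -> active={job_A:*/4, job_D:*/6, job_F:*/7}
Op 9: register job_G */2 -> active={job_A:*/4, job_D:*/6, job_F:*/7, job_G:*/2}
  job_A: interval 4, next fire after T=94 is 96
  job_D: interval 6, next fire after T=94 is 96
  job_F: interval 7, next fire after T=94 is 98
  job_G: interval 2, next fire after T=94 is 96
Earliest fire time = 96 (job job_A)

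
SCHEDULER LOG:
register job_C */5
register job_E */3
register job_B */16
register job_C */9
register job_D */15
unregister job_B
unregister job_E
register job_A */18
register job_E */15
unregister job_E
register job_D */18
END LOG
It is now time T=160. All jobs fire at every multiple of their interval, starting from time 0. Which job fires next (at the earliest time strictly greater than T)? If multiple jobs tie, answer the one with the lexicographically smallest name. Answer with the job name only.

Answer: job_A

Derivation:
Op 1: register job_C */5 -> active={job_C:*/5}
Op 2: register job_E */3 -> active={job_C:*/5, job_E:*/3}
Op 3: register job_B */16 -> active={job_B:*/16, job_C:*/5, job_E:*/3}
Op 4: register job_C */9 -> active={job_B:*/16, job_C:*/9, job_E:*/3}
Op 5: register job_D */15 -> active={job_B:*/16, job_C:*/9, job_D:*/15, job_E:*/3}
Op 6: unregister job_B -> active={job_C:*/9, job_D:*/15, job_E:*/3}
Op 7: unregister job_E -> active={job_C:*/9, job_D:*/15}
Op 8: register job_A */18 -> active={job_A:*/18, job_C:*/9, job_D:*/15}
Op 9: register job_E */15 -> active={job_A:*/18, job_C:*/9, job_D:*/15, job_E:*/15}
Op 10: unregister job_E -> active={job_A:*/18, job_C:*/9, job_D:*/15}
Op 11: register job_D */18 -> active={job_A:*/18, job_C:*/9, job_D:*/18}
  job_A: interval 18, next fire after T=160 is 162
  job_C: interval 9, next fire after T=160 is 162
  job_D: interval 18, next fire after T=160 is 162
Earliest = 162, winner (lex tiebreak) = job_A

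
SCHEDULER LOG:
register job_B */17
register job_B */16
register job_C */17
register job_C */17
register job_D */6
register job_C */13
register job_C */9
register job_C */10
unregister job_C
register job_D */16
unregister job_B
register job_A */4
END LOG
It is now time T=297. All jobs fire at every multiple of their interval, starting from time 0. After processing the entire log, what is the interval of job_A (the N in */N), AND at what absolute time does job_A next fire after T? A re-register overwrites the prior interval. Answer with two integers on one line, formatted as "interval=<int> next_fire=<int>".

Answer: interval=4 next_fire=300

Derivation:
Op 1: register job_B */17 -> active={job_B:*/17}
Op 2: register job_B */16 -> active={job_B:*/16}
Op 3: register job_C */17 -> active={job_B:*/16, job_C:*/17}
Op 4: register job_C */17 -> active={job_B:*/16, job_C:*/17}
Op 5: register job_D */6 -> active={job_B:*/16, job_C:*/17, job_D:*/6}
Op 6: register job_C */13 -> active={job_B:*/16, job_C:*/13, job_D:*/6}
Op 7: register job_C */9 -> active={job_B:*/16, job_C:*/9, job_D:*/6}
Op 8: register job_C */10 -> active={job_B:*/16, job_C:*/10, job_D:*/6}
Op 9: unregister job_C -> active={job_B:*/16, job_D:*/6}
Op 10: register job_D */16 -> active={job_B:*/16, job_D:*/16}
Op 11: unregister job_B -> active={job_D:*/16}
Op 12: register job_A */4 -> active={job_A:*/4, job_D:*/16}
Final interval of job_A = 4
Next fire of job_A after T=297: (297//4+1)*4 = 300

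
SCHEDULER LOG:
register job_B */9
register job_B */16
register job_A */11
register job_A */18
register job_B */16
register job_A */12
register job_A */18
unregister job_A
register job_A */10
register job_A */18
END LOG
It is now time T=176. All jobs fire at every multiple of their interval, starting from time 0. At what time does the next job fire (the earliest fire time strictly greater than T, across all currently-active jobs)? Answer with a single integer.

Answer: 180

Derivation:
Op 1: register job_B */9 -> active={job_B:*/9}
Op 2: register job_B */16 -> active={job_B:*/16}
Op 3: register job_A */11 -> active={job_A:*/11, job_B:*/16}
Op 4: register job_A */18 -> active={job_A:*/18, job_B:*/16}
Op 5: register job_B */16 -> active={job_A:*/18, job_B:*/16}
Op 6: register job_A */12 -> active={job_A:*/12, job_B:*/16}
Op 7: register job_A */18 -> active={job_A:*/18, job_B:*/16}
Op 8: unregister job_A -> active={job_B:*/16}
Op 9: register job_A */10 -> active={job_A:*/10, job_B:*/16}
Op 10: register job_A */18 -> active={job_A:*/18, job_B:*/16}
  job_A: interval 18, next fire after T=176 is 180
  job_B: interval 16, next fire after T=176 is 192
Earliest fire time = 180 (job job_A)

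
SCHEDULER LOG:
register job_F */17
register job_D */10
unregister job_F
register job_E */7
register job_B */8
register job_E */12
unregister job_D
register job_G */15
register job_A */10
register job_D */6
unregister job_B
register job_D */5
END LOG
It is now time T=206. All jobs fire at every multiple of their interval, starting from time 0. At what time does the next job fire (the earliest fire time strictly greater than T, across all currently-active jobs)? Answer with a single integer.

Op 1: register job_F */17 -> active={job_F:*/17}
Op 2: register job_D */10 -> active={job_D:*/10, job_F:*/17}
Op 3: unregister job_F -> active={job_D:*/10}
Op 4: register job_E */7 -> active={job_D:*/10, job_E:*/7}
Op 5: register job_B */8 -> active={job_B:*/8, job_D:*/10, job_E:*/7}
Op 6: register job_E */12 -> active={job_B:*/8, job_D:*/10, job_E:*/12}
Op 7: unregister job_D -> active={job_B:*/8, job_E:*/12}
Op 8: register job_G */15 -> active={job_B:*/8, job_E:*/12, job_G:*/15}
Op 9: register job_A */10 -> active={job_A:*/10, job_B:*/8, job_E:*/12, job_G:*/15}
Op 10: register job_D */6 -> active={job_A:*/10, job_B:*/8, job_D:*/6, job_E:*/12, job_G:*/15}
Op 11: unregister job_B -> active={job_A:*/10, job_D:*/6, job_E:*/12, job_G:*/15}
Op 12: register job_D */5 -> active={job_A:*/10, job_D:*/5, job_E:*/12, job_G:*/15}
  job_A: interval 10, next fire after T=206 is 210
  job_D: interval 5, next fire after T=206 is 210
  job_E: interval 12, next fire after T=206 is 216
  job_G: interval 15, next fire after T=206 is 210
Earliest fire time = 210 (job job_A)

Answer: 210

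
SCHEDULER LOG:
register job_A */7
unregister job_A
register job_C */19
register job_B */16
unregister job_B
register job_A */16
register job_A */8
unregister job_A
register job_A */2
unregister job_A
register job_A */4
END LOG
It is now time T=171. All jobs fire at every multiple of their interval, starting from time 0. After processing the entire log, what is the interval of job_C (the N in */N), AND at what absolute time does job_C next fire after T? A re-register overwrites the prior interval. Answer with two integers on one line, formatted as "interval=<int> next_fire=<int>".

Op 1: register job_A */7 -> active={job_A:*/7}
Op 2: unregister job_A -> active={}
Op 3: register job_C */19 -> active={job_C:*/19}
Op 4: register job_B */16 -> active={job_B:*/16, job_C:*/19}
Op 5: unregister job_B -> active={job_C:*/19}
Op 6: register job_A */16 -> active={job_A:*/16, job_C:*/19}
Op 7: register job_A */8 -> active={job_A:*/8, job_C:*/19}
Op 8: unregister job_A -> active={job_C:*/19}
Op 9: register job_A */2 -> active={job_A:*/2, job_C:*/19}
Op 10: unregister job_A -> active={job_C:*/19}
Op 11: register job_A */4 -> active={job_A:*/4, job_C:*/19}
Final interval of job_C = 19
Next fire of job_C after T=171: (171//19+1)*19 = 190

Answer: interval=19 next_fire=190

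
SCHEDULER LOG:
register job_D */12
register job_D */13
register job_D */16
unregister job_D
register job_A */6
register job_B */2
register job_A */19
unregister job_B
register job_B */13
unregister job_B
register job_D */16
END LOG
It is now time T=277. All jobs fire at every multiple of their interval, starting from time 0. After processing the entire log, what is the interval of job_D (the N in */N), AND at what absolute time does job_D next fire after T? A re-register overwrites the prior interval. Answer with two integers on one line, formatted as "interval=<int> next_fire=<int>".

Op 1: register job_D */12 -> active={job_D:*/12}
Op 2: register job_D */13 -> active={job_D:*/13}
Op 3: register job_D */16 -> active={job_D:*/16}
Op 4: unregister job_D -> active={}
Op 5: register job_A */6 -> active={job_A:*/6}
Op 6: register job_B */2 -> active={job_A:*/6, job_B:*/2}
Op 7: register job_A */19 -> active={job_A:*/19, job_B:*/2}
Op 8: unregister job_B -> active={job_A:*/19}
Op 9: register job_B */13 -> active={job_A:*/19, job_B:*/13}
Op 10: unregister job_B -> active={job_A:*/19}
Op 11: register job_D */16 -> active={job_A:*/19, job_D:*/16}
Final interval of job_D = 16
Next fire of job_D after T=277: (277//16+1)*16 = 288

Answer: interval=16 next_fire=288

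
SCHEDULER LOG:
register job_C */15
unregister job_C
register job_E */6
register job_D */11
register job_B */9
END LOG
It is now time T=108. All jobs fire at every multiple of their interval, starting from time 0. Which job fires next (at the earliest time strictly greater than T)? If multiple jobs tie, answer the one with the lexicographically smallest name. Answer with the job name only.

Answer: job_D

Derivation:
Op 1: register job_C */15 -> active={job_C:*/15}
Op 2: unregister job_C -> active={}
Op 3: register job_E */6 -> active={job_E:*/6}
Op 4: register job_D */11 -> active={job_D:*/11, job_E:*/6}
Op 5: register job_B */9 -> active={job_B:*/9, job_D:*/11, job_E:*/6}
  job_B: interval 9, next fire after T=108 is 117
  job_D: interval 11, next fire after T=108 is 110
  job_E: interval 6, next fire after T=108 is 114
Earliest = 110, winner (lex tiebreak) = job_D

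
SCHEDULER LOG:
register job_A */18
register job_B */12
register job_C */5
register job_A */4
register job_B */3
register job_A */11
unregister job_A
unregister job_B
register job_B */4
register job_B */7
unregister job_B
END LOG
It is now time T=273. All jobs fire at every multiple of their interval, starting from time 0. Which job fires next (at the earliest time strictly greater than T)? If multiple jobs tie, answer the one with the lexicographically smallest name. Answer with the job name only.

Op 1: register job_A */18 -> active={job_A:*/18}
Op 2: register job_B */12 -> active={job_A:*/18, job_B:*/12}
Op 3: register job_C */5 -> active={job_A:*/18, job_B:*/12, job_C:*/5}
Op 4: register job_A */4 -> active={job_A:*/4, job_B:*/12, job_C:*/5}
Op 5: register job_B */3 -> active={job_A:*/4, job_B:*/3, job_C:*/5}
Op 6: register job_A */11 -> active={job_A:*/11, job_B:*/3, job_C:*/5}
Op 7: unregister job_A -> active={job_B:*/3, job_C:*/5}
Op 8: unregister job_B -> active={job_C:*/5}
Op 9: register job_B */4 -> active={job_B:*/4, job_C:*/5}
Op 10: register job_B */7 -> active={job_B:*/7, job_C:*/5}
Op 11: unregister job_B -> active={job_C:*/5}
  job_C: interval 5, next fire after T=273 is 275
Earliest = 275, winner (lex tiebreak) = job_C

Answer: job_C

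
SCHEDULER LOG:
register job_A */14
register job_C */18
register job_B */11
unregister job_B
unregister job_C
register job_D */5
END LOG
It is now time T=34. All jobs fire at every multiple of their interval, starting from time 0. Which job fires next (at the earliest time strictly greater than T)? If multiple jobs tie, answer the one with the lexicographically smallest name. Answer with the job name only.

Answer: job_D

Derivation:
Op 1: register job_A */14 -> active={job_A:*/14}
Op 2: register job_C */18 -> active={job_A:*/14, job_C:*/18}
Op 3: register job_B */11 -> active={job_A:*/14, job_B:*/11, job_C:*/18}
Op 4: unregister job_B -> active={job_A:*/14, job_C:*/18}
Op 5: unregister job_C -> active={job_A:*/14}
Op 6: register job_D */5 -> active={job_A:*/14, job_D:*/5}
  job_A: interval 14, next fire after T=34 is 42
  job_D: interval 5, next fire after T=34 is 35
Earliest = 35, winner (lex tiebreak) = job_D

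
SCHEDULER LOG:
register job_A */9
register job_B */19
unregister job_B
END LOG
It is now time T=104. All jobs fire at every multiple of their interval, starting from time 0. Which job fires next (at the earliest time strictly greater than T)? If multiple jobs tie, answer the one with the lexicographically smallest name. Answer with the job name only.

Answer: job_A

Derivation:
Op 1: register job_A */9 -> active={job_A:*/9}
Op 2: register job_B */19 -> active={job_A:*/9, job_B:*/19}
Op 3: unregister job_B -> active={job_A:*/9}
  job_A: interval 9, next fire after T=104 is 108
Earliest = 108, winner (lex tiebreak) = job_A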